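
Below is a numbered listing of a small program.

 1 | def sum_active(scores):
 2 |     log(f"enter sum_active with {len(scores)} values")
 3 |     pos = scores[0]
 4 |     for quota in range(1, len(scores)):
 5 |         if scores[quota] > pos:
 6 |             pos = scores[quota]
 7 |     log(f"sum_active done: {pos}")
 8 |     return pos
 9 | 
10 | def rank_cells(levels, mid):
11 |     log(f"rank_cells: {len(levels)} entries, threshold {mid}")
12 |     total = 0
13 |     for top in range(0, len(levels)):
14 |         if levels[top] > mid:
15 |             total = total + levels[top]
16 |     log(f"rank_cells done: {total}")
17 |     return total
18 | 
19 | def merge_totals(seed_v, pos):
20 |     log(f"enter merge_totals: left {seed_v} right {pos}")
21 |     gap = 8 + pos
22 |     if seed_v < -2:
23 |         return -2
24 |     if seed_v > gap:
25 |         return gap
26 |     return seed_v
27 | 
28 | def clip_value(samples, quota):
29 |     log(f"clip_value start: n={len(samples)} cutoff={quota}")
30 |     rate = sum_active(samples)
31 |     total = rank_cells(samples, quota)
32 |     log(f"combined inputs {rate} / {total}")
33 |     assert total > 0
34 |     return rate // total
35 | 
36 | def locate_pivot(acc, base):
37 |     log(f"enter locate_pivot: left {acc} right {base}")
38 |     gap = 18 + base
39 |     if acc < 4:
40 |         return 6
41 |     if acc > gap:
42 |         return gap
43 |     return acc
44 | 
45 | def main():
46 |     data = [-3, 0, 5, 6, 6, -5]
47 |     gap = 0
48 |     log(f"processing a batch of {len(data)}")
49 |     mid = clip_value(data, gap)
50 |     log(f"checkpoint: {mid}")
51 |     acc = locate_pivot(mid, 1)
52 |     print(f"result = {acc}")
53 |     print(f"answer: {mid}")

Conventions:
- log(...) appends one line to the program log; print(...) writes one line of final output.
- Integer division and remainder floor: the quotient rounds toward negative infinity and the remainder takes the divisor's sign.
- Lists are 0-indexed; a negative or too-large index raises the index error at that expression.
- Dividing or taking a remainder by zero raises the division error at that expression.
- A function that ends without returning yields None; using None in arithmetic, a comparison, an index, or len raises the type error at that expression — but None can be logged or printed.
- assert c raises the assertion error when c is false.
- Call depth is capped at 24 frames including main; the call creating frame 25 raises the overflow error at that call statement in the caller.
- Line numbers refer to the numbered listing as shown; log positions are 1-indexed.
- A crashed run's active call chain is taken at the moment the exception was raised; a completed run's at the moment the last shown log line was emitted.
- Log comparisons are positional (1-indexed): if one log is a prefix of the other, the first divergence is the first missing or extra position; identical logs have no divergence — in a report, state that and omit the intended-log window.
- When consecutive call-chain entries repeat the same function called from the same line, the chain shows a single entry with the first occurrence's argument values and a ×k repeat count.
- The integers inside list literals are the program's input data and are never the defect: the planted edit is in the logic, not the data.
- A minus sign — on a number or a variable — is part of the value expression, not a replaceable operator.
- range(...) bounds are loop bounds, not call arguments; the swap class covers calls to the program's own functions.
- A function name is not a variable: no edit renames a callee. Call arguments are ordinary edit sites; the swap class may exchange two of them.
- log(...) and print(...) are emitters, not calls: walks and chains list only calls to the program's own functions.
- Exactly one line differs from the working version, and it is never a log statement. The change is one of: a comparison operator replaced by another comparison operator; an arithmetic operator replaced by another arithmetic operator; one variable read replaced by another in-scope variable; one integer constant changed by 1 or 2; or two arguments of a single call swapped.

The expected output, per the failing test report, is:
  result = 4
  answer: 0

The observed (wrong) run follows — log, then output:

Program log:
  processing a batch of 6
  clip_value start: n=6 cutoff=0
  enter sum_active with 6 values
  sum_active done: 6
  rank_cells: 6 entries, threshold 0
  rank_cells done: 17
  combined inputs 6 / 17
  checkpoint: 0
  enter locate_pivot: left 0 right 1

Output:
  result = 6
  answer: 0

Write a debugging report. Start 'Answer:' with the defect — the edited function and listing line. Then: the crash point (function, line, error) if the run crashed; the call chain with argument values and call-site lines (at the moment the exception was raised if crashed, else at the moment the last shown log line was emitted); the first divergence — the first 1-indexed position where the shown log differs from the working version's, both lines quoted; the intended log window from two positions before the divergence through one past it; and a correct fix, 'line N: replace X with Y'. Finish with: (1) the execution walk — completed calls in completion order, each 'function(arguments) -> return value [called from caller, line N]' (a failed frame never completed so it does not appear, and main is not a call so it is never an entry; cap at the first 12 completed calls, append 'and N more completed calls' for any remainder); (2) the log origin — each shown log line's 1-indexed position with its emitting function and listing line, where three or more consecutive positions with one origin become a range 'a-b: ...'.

Answer: the defect is in locate_pivot at line 40.
The tell: No log line changed; the fault shows up purely in the output.
Call chain: main -> locate_pivot(0, 1) (called at line 51).
First divergence: none; the two logs match at every position.
Execution walk:
  sum_active([-3, 0, 5, 6, 6, -5]) -> 6  [called from clip_value, line 30]
  rank_cells([-3, 0, 5, 6, 6, -5], 0) -> 17  [called from clip_value, line 31]
  clip_value([-3, 0, 5, 6, 6, -5], 0) -> 0  [called from main, line 49]
  locate_pivot(0, 1) -> 6  [called from main, line 51]
Log origins:
  1: emitted by main (line 48)
  2: emitted by clip_value (line 29)
  3: emitted by sum_active (line 2)
  4: emitted by sum_active (line 7)
  5: emitted by rank_cells (line 11)
  6: emitted by rank_cells (line 16)
  7: emitted by clip_value (line 32)
  8: emitted by main (line 50)
  9: emitted by locate_pivot (line 37)
A correct fix: line 40: replace `6` with `4`.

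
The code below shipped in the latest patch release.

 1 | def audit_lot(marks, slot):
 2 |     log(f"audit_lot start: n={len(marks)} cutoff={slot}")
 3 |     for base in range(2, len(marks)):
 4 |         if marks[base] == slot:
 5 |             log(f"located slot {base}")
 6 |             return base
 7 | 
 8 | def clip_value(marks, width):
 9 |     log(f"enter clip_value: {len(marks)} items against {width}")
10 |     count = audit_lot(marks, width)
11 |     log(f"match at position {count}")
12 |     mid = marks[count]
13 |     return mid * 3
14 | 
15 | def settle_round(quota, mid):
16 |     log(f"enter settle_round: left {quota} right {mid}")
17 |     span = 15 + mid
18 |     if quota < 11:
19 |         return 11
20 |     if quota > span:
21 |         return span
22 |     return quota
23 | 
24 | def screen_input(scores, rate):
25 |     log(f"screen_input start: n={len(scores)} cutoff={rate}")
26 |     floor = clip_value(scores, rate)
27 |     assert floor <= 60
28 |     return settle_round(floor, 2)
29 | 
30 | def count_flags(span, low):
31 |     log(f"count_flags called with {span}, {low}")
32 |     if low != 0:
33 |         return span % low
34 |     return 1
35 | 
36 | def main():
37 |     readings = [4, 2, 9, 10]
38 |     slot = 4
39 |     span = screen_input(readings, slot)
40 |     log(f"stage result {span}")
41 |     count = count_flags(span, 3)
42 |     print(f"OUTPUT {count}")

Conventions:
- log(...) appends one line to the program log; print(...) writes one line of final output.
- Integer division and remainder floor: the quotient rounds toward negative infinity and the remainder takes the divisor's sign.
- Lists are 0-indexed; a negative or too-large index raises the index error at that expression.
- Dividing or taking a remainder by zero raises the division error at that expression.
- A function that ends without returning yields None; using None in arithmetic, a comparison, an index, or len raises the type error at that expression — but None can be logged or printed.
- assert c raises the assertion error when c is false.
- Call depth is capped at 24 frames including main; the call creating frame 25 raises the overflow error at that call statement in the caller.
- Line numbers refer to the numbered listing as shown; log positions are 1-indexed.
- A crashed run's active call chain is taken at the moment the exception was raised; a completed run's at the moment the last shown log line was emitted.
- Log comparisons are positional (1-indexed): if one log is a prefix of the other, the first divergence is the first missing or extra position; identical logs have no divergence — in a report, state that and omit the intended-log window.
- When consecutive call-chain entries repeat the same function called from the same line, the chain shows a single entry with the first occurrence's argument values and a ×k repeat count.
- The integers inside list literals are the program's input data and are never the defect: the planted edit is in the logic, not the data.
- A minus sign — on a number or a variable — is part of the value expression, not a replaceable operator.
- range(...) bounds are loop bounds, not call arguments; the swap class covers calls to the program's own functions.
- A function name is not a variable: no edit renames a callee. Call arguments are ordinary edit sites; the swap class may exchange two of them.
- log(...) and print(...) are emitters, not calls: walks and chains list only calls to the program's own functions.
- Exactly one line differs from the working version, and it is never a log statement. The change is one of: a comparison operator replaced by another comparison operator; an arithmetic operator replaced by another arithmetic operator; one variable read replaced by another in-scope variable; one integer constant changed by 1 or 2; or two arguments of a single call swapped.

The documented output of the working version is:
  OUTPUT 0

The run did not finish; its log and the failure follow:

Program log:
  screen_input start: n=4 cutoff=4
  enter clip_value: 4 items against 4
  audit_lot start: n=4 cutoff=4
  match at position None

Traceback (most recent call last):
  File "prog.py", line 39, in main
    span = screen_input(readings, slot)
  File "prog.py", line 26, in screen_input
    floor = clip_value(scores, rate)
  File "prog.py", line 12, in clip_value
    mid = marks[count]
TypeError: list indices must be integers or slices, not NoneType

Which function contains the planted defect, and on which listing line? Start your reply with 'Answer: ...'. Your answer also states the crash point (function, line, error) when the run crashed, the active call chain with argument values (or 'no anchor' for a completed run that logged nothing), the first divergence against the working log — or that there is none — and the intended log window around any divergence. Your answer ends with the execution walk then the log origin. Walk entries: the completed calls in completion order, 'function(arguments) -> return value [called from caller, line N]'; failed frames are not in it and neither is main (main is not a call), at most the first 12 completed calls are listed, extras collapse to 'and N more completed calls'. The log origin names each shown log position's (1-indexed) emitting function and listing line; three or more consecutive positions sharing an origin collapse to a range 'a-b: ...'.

Answer: the defect is in audit_lot at line 3.
The tell: At log position 4 the runs split — shown 'match at position None', but the working version logs 'located slot 0'.
Crash: clip_value, line 12, TypeError.
Call chain: main -> screen_input([4, 2, 9, 10], 4) (called at line 39) -> clip_value([4, 2, 9, 10], 4) (called at line 26).
First divergence: position 4 — the shown line 'match at position None' should read 'located slot 0'.
Intended log window:
  2: enter clip_value: 4 items against 4
  3: audit_lot start: n=4 cutoff=4
  4: located slot 0
  5: match at position 0
Execution walk:
  audit_lot([4, 2, 9, 10], 4) -> None  [called from clip_value, line 10]
Origin of each log line:
  1: logged in screen_input at line 25
  2: logged in clip_value at line 9
  3: logged in audit_lot at line 2
  4: logged in clip_value at line 11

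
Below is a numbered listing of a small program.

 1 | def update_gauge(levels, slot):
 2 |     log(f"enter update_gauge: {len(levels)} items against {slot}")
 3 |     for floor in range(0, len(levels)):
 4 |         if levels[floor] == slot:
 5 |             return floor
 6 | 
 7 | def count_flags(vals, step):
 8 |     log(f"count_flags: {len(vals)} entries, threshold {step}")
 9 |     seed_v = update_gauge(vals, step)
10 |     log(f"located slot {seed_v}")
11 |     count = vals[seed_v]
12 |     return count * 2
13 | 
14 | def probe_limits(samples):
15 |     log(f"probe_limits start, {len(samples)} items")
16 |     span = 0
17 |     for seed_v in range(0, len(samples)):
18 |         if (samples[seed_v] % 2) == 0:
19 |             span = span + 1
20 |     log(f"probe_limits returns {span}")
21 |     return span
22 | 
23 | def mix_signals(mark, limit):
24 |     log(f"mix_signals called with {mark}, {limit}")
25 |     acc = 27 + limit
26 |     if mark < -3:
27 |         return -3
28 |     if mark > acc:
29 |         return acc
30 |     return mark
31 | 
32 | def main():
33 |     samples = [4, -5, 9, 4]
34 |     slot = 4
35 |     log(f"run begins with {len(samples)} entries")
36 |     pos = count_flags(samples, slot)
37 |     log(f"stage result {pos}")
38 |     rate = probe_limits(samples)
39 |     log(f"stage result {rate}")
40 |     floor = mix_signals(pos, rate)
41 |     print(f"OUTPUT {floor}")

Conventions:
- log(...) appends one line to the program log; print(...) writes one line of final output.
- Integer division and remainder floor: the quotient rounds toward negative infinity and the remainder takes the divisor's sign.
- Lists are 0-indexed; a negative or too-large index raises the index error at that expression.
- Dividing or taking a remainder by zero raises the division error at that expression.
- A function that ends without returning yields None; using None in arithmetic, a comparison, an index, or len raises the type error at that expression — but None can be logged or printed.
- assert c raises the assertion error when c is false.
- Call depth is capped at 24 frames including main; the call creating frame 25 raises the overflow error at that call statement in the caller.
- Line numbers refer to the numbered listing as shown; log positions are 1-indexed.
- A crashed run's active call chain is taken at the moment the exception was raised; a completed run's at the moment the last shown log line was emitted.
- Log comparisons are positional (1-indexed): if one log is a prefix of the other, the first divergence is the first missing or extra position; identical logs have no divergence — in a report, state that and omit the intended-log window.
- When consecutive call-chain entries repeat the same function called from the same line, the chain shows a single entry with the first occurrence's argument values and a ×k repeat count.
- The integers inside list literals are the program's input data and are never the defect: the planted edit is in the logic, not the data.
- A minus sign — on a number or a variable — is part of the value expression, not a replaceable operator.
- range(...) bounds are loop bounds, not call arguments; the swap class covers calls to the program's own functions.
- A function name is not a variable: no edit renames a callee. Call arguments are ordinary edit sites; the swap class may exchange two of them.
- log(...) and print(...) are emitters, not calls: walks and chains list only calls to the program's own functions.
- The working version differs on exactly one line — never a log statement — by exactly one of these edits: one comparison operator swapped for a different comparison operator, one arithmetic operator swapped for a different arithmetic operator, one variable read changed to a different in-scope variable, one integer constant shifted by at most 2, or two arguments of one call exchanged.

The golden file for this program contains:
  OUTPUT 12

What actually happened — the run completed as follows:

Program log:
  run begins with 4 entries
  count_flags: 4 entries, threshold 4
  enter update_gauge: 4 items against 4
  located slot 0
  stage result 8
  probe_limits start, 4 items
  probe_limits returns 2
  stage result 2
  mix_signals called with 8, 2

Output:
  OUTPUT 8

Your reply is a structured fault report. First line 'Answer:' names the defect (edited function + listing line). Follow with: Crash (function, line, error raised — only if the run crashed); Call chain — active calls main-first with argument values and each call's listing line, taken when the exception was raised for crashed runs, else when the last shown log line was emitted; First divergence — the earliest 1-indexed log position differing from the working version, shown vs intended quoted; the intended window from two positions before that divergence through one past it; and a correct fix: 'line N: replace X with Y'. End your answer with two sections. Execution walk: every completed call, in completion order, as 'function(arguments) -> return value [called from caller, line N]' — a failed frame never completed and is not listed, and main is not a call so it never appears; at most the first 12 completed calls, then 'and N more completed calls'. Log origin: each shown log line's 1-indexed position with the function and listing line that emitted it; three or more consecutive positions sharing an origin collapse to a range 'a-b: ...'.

Answer: the defect is in count_flags at line 12.
Key fact: Position 5 is the first bad log line: 'stage result 8' should read 'stage result 12'.
Call chain: main -> mix_signals(8, 2) (called at line 40).
First divergence: position 5; shown 'stage result 8' vs intended 'stage result 12'.
Intended log window:
  3: enter update_gauge: 4 items against 4
  4: located slot 0
  5: stage result 12
  6: probe_limits start, 4 items
Execution walk:
  update_gauge([4, -5, 9, 4], 4) -> 0  [called from count_flags, line 9]
  count_flags([4, -5, 9, 4], 4) -> 8  [called from main, line 36]
  probe_limits([4, -5, 9, 4]) -> 2  [called from main, line 38]
  mix_signals(8, 2) -> 8  [called from main, line 40]
Log line origins:
  1: from main, line 35
  2: from count_flags, line 8
  3: from update_gauge, line 2
  4: from count_flags, line 10
  5: from main, line 37
  6: from probe_limits, line 15
  7: from probe_limits, line 20
  8: from main, line 39
  9: from mix_signals, line 24
A correct fix: line 12: replace `2` with `3`.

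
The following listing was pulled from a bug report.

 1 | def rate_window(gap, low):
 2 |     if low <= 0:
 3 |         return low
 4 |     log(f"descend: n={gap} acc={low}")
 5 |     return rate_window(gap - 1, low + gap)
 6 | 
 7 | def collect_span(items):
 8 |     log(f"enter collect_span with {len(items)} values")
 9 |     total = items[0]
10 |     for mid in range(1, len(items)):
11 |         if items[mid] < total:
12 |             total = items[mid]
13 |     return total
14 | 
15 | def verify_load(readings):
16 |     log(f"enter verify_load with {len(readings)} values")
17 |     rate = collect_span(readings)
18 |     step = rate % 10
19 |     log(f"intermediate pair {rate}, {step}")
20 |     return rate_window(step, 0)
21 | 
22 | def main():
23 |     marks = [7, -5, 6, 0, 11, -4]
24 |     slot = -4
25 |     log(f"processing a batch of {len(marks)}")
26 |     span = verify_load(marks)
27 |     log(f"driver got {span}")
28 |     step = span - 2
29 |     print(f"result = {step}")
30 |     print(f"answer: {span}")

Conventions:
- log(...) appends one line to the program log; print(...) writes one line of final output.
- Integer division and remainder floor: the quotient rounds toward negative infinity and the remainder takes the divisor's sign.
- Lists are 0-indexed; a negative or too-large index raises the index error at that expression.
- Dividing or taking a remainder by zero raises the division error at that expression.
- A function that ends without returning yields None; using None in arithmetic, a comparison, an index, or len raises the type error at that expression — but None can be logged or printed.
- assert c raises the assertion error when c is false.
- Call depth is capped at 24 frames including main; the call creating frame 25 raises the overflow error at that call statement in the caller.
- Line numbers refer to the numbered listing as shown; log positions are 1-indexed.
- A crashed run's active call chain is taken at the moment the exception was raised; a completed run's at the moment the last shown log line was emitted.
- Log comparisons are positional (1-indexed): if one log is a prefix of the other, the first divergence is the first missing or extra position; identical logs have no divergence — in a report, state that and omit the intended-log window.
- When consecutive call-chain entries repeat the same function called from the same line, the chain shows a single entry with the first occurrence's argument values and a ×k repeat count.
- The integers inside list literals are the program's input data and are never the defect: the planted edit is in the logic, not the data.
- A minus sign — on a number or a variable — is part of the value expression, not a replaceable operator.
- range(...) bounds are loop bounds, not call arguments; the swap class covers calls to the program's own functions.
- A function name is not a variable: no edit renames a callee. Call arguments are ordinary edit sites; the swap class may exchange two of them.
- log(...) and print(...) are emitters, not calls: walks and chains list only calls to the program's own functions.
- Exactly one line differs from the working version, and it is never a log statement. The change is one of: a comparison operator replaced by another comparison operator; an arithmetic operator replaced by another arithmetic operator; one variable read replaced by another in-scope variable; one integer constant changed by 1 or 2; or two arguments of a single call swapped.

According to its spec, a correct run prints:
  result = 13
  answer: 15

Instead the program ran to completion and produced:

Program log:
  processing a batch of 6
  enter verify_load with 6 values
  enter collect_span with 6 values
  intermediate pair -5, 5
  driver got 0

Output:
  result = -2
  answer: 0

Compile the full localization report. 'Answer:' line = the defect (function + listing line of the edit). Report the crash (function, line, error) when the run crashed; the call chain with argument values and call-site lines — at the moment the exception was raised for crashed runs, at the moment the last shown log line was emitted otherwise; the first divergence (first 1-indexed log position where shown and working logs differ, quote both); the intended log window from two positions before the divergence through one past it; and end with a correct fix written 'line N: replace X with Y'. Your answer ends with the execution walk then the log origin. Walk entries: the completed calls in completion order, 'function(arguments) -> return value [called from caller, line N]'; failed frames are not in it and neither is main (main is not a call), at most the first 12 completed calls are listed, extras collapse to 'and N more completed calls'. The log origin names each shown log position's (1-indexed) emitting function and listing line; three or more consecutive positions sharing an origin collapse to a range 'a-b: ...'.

Answer: the defect is in rate_window at line 2.
Key fact: Position 5 is the first bad log line: 'driver got 0' should read 'descend: n=5 acc=0'.
Call chain: main.
First divergence: at position 5 the run shows 'driver got 0' where the working version logs 'descend: n=5 acc=0'.
Intended log window:
  3: enter collect_span with 6 values
  4: intermediate pair -5, 5
  5: descend: n=5 acc=0
  6: descend: n=4 acc=5
Execution walk:
  collect_span([7, -5, 6, 0, 11, -4]) -> -5  [called from verify_load, line 17]
  rate_window(5, 0) -> 0  [called from verify_load, line 20]
  verify_load([7, -5, 6, 0, 11, -4]) -> 0  [called from main, line 26]
Log line origins:
  1: emitted by main (line 25)
  2: emitted by verify_load (line 16)
  3: emitted by collect_span (line 8)
  4: emitted by verify_load (line 19)
  5: emitted by main (line 27)
A correct fix: line 2: replace `low` with `gap`.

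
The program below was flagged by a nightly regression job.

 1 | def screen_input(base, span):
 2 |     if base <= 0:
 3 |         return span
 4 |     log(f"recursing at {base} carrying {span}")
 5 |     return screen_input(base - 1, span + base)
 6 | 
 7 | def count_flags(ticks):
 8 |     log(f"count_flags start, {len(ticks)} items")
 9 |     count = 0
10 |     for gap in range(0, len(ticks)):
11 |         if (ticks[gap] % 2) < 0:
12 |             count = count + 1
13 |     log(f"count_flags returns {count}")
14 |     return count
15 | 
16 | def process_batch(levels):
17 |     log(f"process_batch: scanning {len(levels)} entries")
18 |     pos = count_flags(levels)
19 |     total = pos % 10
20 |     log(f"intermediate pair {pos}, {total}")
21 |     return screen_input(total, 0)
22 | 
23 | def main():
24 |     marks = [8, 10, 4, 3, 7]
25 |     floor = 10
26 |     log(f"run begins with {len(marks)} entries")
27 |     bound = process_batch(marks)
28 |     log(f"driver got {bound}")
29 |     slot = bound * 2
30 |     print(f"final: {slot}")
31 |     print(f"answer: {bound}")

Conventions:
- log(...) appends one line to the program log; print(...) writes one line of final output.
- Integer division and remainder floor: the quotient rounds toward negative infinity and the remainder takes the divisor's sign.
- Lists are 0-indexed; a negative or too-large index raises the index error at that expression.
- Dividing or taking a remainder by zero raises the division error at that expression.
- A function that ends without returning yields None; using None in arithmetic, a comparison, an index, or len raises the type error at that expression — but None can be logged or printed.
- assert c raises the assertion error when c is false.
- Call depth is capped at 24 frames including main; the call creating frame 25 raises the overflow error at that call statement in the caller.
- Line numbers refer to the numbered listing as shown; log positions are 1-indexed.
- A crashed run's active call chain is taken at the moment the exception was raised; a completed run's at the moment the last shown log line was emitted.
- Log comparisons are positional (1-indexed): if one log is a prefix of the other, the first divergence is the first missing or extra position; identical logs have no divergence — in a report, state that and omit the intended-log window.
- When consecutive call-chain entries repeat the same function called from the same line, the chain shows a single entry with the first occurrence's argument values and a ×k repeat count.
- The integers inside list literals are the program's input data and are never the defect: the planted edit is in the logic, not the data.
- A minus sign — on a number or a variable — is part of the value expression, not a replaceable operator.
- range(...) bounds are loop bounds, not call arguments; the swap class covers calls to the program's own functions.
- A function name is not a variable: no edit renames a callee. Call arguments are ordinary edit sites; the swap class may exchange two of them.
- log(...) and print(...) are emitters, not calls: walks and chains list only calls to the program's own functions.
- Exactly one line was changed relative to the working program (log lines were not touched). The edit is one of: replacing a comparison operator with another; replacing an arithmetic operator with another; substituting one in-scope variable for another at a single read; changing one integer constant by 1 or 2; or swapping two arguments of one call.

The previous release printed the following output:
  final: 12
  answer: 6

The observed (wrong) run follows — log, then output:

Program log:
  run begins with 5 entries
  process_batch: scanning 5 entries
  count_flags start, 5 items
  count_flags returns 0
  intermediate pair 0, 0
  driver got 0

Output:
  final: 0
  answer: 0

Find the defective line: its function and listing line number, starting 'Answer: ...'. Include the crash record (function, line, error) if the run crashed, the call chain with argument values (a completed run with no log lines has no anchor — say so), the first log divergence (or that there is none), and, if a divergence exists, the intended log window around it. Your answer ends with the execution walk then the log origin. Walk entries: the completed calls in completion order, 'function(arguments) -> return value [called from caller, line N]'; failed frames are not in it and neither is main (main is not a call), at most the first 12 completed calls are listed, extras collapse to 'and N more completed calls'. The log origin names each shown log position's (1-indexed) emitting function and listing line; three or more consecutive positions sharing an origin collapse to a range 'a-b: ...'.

Answer: the defect is in count_flags at line 11.
Key observation: At log position 4 the runs split — shown 'count_flags returns 0', but the working version logs 'count_flags returns 3'.
Call chain: main.
First divergence: position 4 — the shown line 'count_flags returns 0' should read 'count_flags returns 3'.
Intended log window:
  2: process_batch: scanning 5 entries
  3: count_flags start, 5 items
  4: count_flags returns 3
  5: intermediate pair 3, 3
Execution walk:
  count_flags([8, 10, 4, 3, 7]) -> 0  [called from process_batch, line 18]
  screen_input(0, 0) -> 0  [called from process_batch, line 21]
  process_batch([8, 10, 4, 3, 7]) -> 0  [called from main, line 27]
Origin of each log line:
  1 — main, line 26
  2 — process_batch, line 17
  3 — count_flags, line 8
  4 — count_flags, line 13
  5 — process_batch, line 20
  6 — main, line 28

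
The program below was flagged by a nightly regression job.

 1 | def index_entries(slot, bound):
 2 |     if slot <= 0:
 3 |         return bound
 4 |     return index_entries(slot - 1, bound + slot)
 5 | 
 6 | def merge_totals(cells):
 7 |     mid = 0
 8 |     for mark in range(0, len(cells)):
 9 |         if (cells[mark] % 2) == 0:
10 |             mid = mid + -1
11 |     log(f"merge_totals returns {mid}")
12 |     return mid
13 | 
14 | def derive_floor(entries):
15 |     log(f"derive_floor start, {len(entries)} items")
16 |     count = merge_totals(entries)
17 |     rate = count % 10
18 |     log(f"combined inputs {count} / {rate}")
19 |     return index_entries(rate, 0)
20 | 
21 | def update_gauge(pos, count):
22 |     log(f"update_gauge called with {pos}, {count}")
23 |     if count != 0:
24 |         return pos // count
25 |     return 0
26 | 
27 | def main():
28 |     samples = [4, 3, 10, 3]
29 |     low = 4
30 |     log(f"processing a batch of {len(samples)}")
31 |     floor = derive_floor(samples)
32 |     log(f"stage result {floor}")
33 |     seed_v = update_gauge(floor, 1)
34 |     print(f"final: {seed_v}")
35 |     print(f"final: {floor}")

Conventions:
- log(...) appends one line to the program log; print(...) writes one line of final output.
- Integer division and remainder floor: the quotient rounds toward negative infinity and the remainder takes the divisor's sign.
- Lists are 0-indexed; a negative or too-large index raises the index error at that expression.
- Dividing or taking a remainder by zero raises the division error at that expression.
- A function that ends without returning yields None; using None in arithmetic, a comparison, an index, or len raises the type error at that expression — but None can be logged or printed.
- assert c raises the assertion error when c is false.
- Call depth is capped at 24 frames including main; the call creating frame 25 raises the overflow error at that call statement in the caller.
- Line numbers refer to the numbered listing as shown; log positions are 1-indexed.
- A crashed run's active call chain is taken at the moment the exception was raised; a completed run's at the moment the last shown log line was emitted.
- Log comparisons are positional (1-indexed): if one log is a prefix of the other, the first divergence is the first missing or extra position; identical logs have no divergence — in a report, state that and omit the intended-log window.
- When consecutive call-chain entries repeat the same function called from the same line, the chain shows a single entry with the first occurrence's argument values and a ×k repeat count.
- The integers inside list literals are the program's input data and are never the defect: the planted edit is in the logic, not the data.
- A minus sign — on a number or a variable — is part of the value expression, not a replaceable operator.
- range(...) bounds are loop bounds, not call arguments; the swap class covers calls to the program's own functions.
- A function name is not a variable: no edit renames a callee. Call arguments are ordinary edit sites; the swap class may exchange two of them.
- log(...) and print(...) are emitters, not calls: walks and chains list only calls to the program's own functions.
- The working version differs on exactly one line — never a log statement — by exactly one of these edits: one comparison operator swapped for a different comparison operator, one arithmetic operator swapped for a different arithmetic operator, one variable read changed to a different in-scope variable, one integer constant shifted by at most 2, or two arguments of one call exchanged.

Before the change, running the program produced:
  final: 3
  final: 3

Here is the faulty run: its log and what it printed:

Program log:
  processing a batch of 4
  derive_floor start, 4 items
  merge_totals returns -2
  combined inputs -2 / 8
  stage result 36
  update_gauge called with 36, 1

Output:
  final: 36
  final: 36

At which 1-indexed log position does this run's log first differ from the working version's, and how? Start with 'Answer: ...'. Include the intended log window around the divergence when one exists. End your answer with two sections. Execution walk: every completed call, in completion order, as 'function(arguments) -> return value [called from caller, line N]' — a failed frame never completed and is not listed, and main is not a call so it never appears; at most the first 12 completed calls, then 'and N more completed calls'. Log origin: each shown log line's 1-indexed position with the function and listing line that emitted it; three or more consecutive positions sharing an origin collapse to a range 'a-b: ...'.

Answer: position 3 — shown 'merge_totals returns -2', intended 'merge_totals returns 2'.
Intended log window:
  1: processing a batch of 4
  2: derive_floor start, 4 items
  3: merge_totals returns 2
  4: combined inputs 2 / 2
Execution walk:
  merge_totals([4, 3, 10, 3]) -> -2  [called from derive_floor, line 16]
  index_entries(0, 36) -> 36  [called from index_entries, line 4]
  index_entries(1, 35) -> 36  [called from index_entries, line 4]
  index_entries(2, 33) -> 36  [called from index_entries, line 4]
  index_entries(3, 30) -> 36  [called from index_entries, line 4]
  index_entries(4, 26) -> 36  [called from index_entries, line 4]
  index_entries(5, 21) -> 36  [called from index_entries, line 4]
  index_entries(6, 15) -> 36  [called from index_entries, line 4]
  index_entries(7, 8) -> 36  [called from index_entries, line 4]
  index_entries(8, 0) -> 36  [called from derive_floor, line 19]
  derive_floor([4, 3, 10, 3]) -> 36  [called from main, line 31]
  update_gauge(36, 1) -> 36  [called from main, line 33]
Origin of each log line:
  1 — main, line 30
  2 — derive_floor, line 15
  3 — merge_totals, line 11
  4 — derive_floor, line 18
  5 — main, line 32
  6 — update_gauge, line 22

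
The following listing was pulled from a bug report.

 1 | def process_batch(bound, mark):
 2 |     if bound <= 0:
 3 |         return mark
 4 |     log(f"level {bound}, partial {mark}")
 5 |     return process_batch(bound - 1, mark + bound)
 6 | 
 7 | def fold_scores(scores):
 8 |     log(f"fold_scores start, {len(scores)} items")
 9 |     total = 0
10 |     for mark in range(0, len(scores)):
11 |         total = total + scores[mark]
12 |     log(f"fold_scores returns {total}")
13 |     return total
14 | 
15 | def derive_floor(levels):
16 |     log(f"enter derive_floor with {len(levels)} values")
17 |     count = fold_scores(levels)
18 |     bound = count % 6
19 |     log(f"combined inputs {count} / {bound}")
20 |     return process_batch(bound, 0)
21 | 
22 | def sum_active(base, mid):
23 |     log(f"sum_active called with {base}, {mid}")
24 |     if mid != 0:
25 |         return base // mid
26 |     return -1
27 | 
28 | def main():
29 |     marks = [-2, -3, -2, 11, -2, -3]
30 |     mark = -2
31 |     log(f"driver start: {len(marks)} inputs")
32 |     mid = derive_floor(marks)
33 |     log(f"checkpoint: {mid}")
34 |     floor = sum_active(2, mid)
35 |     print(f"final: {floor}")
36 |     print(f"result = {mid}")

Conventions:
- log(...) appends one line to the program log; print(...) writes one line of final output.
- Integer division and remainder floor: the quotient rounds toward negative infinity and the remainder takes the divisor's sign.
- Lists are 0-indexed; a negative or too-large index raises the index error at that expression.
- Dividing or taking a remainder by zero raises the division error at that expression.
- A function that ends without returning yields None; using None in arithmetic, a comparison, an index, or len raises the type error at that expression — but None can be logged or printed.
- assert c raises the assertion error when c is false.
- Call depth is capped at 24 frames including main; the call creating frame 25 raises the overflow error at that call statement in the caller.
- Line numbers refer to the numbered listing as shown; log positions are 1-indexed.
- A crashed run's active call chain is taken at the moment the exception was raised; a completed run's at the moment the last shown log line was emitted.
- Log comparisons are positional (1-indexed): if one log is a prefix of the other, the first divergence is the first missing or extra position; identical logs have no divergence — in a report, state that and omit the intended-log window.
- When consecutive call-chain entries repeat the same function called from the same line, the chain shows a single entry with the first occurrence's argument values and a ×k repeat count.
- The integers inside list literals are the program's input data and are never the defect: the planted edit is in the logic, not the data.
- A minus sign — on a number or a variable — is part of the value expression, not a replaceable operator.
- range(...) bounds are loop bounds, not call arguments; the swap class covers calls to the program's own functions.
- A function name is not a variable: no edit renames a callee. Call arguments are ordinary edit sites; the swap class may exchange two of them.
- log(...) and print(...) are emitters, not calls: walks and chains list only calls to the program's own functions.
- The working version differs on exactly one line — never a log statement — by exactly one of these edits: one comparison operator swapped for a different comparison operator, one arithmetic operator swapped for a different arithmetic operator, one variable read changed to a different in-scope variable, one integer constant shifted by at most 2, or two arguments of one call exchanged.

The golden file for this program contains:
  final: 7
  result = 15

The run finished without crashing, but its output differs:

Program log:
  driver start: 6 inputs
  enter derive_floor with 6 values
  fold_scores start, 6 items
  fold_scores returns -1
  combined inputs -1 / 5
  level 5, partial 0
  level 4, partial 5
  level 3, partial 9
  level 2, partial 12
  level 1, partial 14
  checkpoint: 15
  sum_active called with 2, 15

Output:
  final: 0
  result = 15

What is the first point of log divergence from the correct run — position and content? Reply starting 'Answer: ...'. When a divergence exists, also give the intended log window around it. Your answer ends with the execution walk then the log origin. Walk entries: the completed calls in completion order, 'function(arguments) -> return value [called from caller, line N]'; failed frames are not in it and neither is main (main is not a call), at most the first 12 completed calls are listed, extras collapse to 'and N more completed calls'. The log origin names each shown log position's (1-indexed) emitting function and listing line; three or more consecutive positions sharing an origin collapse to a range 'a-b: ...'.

Answer: position 12; shown 'sum_active called with 2, 15' vs intended 'sum_active called with 15, 2'.
Intended log window:
  10: level 1, partial 14
  11: checkpoint: 15
  12: sum_active called with 15, 2
Execution walk:
  fold_scores([-2, -3, -2, 11, -2, -3]) -> -1  [called from derive_floor, line 17]
  process_batch(0, 15) -> 15  [called from process_batch, line 5]
  process_batch(1, 14) -> 15  [called from process_batch, line 5]
  process_batch(2, 12) -> 15  [called from process_batch, line 5]
  process_batch(3, 9) -> 15  [called from process_batch, line 5]
  process_batch(4, 5) -> 15  [called from process_batch, line 5]
  process_batch(5, 0) -> 15  [called from derive_floor, line 20]
  derive_floor([-2, -3, -2, 11, -2, -3]) -> 15  [called from main, line 32]
  sum_active(2, 15) -> 0  [called from main, line 34]
Origin of each log line:
  1 — main, line 31
  2 — derive_floor, line 16
  3 — fold_scores, line 8
  4 — fold_scores, line 12
  5 — derive_floor, line 19
  6-10 — process_batch, line 4
  11 — main, line 33
  12 — sum_active, line 23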